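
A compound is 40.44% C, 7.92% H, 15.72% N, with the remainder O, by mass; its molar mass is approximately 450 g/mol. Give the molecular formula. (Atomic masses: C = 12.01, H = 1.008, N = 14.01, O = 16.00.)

C15H35N5O10

Assume 100 g: 40.44 g C, 7.92 g H, 15.72 g N, 35.92 g O.
Moles — C: 40.44 / 12.01 = 3.367 mol; H: 7.92 / 1.008 = 7.857 mol; N: 15.72 / 14.01 = 1.122 mol; O: 35.92 / 16.00 = 2.245 mol
Smallest is N at 1.122 mol; normalising gives C 3.001, H 7.002, N 1.000, O 2.001
Ratio ≈ 3:7:1:2, so the empirical formula is C3H7NO2
Empirical-formula mass = 89.10 g/mol
n = 450 / 89.10 = 5.05 ≈ 5
Molecular formula = (C3H7NO2)×5 = C15H35N5O10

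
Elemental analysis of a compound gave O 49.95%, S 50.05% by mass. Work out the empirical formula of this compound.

O2S

Assume 100 g: 49.95 g O, 50.05 g S.
O: 49.95 g ÷ 16.00 g/mol = 3.122 mol
S: 50.05 g ÷ 32.07 g/mol = 1.561 mol
Divide by the smallest (1.561 mol S): O 2.000, S 1.000
≈ 2:1 → O2S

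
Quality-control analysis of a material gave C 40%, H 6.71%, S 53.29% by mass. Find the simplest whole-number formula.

Assume 100 g: 40 g C, 6.71 g H, 53.29 g S.
C: 40 g ÷ 12.01 g/mol = 3.331 mol
H: 6.71 g ÷ 1.008 g/mol = 6.657 mol
S: 53.29 g ÷ 32.07 g/mol = 1.662 mol
Smallest is S at 1.662 mol; normalising gives C 2.004, H 4.006, S 1.000
≈ 2:4:1 → C2H4S

C2H4S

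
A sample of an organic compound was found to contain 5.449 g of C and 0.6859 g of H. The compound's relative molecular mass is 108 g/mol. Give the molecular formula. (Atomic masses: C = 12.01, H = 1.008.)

n(C) = 5.449/12.01 = 0.4537, n(H) = 0.6859/1.008 = 0.6805
Ratios (÷ 0.4537): C 1.000, H 1.500
Multiply by 2: C 2.00, H 3.00 → C2H3
Empirical-formula mass = 27.04 g/mol
n = 108 / 27.04 = 3.99 ≈ 4
Molecular formula = (C2H3)×4 = C8H12

C8H12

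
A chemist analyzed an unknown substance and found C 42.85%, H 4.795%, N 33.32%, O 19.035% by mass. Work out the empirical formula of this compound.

C3H4N2O

Assume 100 g: 42.85 g C, 4.795 g H, 33.32 g N, 19.035 g O.
C: 42.85 g ÷ 12.01 g/mol = 3.568 mol
H: 4.795 g ÷ 1.008 g/mol = 4.757 mol
N: 33.32 g ÷ 14.01 g/mol = 2.378 mol
O: 19.035 g ÷ 16.00 g/mol = 1.19 mol
Divide by the smallest (1.19 mol O): C 2.999, H 3.998, N 1.999, O 1.000
→ C3H4N2O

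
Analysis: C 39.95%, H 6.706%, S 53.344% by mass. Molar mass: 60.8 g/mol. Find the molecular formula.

Assume 100 g: 39.95 g C, 6.706 g H, 53.344 g S.
Moles — C: 39.95 / 12.01 = 3.326 mol; H: 6.706 / 1.008 = 6.653 mol; S: 53.344 / 32.07 = 1.663 mol
Ratios (÷ 1.663): C 2.000, H 4.000, S 1.000
Ratio ≈ 2:4:1, so the empirical formula is C2H4S
Empirical-formula mass = 60.12 g/mol
n = 60.8 / 60.12 = 1.01 ≈ 1
Molecular formula = empirical formula = C2H4S

C2H4S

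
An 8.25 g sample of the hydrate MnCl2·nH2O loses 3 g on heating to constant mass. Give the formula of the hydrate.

Mass of anhydrous MnCl2 = 8.25 − 3 = 5.25 g
mol H2O = 3 / 18.02 = 0.1665
Molar mass of MnCl2 = 125.84 g/mol → mol MnCl2 = 5.25 / 125.84 = 0.04172
n = 0.1665 / 0.04172 = 3.99 ≈ 4 → MnCl2·4H2O

MnCl2·4H2O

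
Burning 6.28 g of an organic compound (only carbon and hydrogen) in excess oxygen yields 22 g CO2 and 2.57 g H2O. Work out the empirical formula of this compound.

C7H4

mol C = 22 / 44.01 = 0.4999; mass C = 0.4999 × 12.01 = 6.004 g
mol H = 2 × (2.57 / 18.02) = 0.2852; mass H = 0.2852 × 1.008 = 0.2875 g
Smallest is H at 0.2852 mol; normalising gives C 1.753, H 1.000
Scaling by 4: C 7.01, H 4.00 → C7H4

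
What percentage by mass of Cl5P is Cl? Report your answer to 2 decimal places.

85.13%

Molar mass = 5(35.45) + 1(30.97) = 208.220 g/mol
Mass of Cl per mole = 5 × 35.45 = 177.250 g
% Cl = 177.250 / 208.220 × 100 = 85.13%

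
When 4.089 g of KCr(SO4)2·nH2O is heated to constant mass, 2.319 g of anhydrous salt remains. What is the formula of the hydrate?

Mass of water lost = 4.089 − 2.319 = 1.77 g → 1.77 / 18.02 = 0.09822 mol H2O
Molar mass of KCr(SO4)2 = 283.24 g/mol → mol KCr(SO4)2 = 2.319 / 283.24 = 0.008187
n = 0.09822 / 0.008187 = 12.00 ≈ 12 → KCr(SO4)2·12H2O

KCr(SO4)2·12H2O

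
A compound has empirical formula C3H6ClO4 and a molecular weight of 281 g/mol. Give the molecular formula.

Empirical-formula mass = 141.53 g/mol
n = 281 / 141.53 = 1.99 ≈ 2
Molecular formula = (C3H6ClO4)2 = C6H12Cl2O8

C6H12Cl2O8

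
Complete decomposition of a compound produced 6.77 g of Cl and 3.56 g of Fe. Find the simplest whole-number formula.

Cl: 6.77 g ÷ 35.45 g/mol = 0.191 mol
Fe: 3.56 g ÷ 55.85 g/mol = 0.06374 mol
Ratios (÷ 0.06374): Cl 2.996, Fe 1.000
→ Cl3Fe

Cl3Fe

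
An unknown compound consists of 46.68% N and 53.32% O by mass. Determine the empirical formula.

NO

Assume 100 g: 46.68 g N, 53.32 g O.
Moles — N: 46.68 / 14.01 = 3.332 mol; O: 53.32 / 16.00 = 3.333 mol
Divide by the smallest (3.332 mol N): N 1.000, O 1.000
≈ 1:1 → NO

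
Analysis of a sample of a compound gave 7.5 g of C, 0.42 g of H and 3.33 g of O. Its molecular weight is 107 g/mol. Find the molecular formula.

C6H4O2

n(C) = 7.5/12.01 = 0.6245, n(H) = 0.42/1.008 = 0.4167, n(O) = 3.33/16.00 = 0.2081
Divide by the smallest (0.2081 mol O): C 3.001, H 2.002, O 1.000
≈ 3:2:1 → C3H2O
Empirical-formula mass = 54.05 g/mol
n = 107 / 54.05 = 1.98 ≈ 2
Molecular formula = (C3H2O)×2 = C6H4O2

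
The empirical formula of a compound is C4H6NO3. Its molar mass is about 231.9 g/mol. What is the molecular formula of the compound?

Empirical-formula mass = 116.10 g/mol
n = 231.9 / 116.10 = 2.00 ≈ 2
Molecular formula = (C4H6NO3)2 = C8H12N2O6

C8H12N2O6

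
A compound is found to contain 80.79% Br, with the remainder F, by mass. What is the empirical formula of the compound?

BrF

Assume 100 g: 80.79 g Br, 19.21 g F.
n(Br) = 80.79/79.90 = 1.011, n(F) = 19.21/19.00 = 1.011
Smallest is F at 1.011 mol; normalising gives Br 1.000, F 1.000
Ratio ≈ 1:1, so the empirical formula is BrF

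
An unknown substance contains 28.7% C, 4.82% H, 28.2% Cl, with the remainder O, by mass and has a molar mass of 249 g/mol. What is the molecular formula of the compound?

Assume 100 g: 28.7 g C, 4.82 g H, 28.2 g Cl, 38.28 g O.
n(C) = 28.7/12.01 = 2.39, n(H) = 4.82/1.008 = 4.782, n(Cl) = 28.2/35.45 = 0.7955, n(O) = 38.28/16.00 = 2.393
Smallest is Cl at 0.7955 mol; normalising gives C 3.004, H 6.011, Cl 1.000, O 3.008
→ C3H6ClO3
Empirical-formula mass = 125.53 g/mol
n = 249 / 125.53 = 1.98 ≈ 2
Molecular formula = (C3H6ClO3)×2 = C6H12Cl2O6

C6H12Cl2O6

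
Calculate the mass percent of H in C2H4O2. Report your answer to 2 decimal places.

Molar mass = 2(12.01) + 4(1.008) + 2(16.00) = 60.052 g/mol
Mass of H per mole = 4 × 1.008 = 4.032 g
% H = 4.032 / 60.052 × 100 = 6.71%

6.71%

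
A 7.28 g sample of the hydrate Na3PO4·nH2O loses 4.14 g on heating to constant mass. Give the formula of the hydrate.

Mass of anhydrous Na3PO4 = 7.28 − 4.14 = 3.14 g
mol H2O = 4.14 / 18.02 = 0.2297
Molar mass of Na3PO4 = 163.94 g/mol → mol Na3PO4 = 3.14 / 163.94 = 0.01915
n = 0.2297 / 0.01915 = 12.00 ≈ 12 → Na3PO4·12H2O

Na3PO4·12H2O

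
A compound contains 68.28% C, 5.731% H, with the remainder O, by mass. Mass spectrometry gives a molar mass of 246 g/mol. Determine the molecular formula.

C14H14O4

Assume 100 g: 68.28 g C, 5.731 g H, 25.989 g O.
C: 68.28 g ÷ 12.01 g/mol = 5.685 mol
H: 5.731 g ÷ 1.008 g/mol = 5.686 mol
O: 25.989 g ÷ 16.00 g/mol = 1.624 mol
Divide by the smallest (1.624 mol O): C 3.500, H 3.500, O 1.000
×2: C 7.00, H 7.00, O 2.00 → C7H7O2
Empirical-formula mass = 123.13 g/mol
n = 246 / 123.13 = 2.00 ≈ 2
Molecular formula = (C7H7O2)×2 = C14H14O4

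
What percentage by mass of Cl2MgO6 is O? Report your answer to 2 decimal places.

50.21%

Molar mass = 2(35.45) + 1(24.31) + 6(16.00) = 191.210 g/mol
Mass of O per mole = 6 × 16.00 = 96.000 g
% O = 96.000 / 191.210 × 100 = 50.21%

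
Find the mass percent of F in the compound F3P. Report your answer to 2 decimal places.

Molar mass = 3(19.00) + 1(30.97) = 87.970 g/mol
Mass of F per mole = 3 × 19.00 = 57.000 g
% F = 57.000 / 87.970 × 100 = 64.79%

64.79%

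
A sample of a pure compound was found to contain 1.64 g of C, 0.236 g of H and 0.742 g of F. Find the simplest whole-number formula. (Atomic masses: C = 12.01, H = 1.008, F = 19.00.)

C: 1.64 g ÷ 12.01 g/mol = 0.1366 mol
H: 0.236 g ÷ 1.008 g/mol = 0.2341 mol
F: 0.742 g ÷ 19.00 g/mol = 0.03905 mol
Ratios (÷ 0.03905): C 3.497, H 5.995, F 1.000
Multiply by 2: C 6.99, H 11.99, F 2.00 → C7H12F2

C7H12F2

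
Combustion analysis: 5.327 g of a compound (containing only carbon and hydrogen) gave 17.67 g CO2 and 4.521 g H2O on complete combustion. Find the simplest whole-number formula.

mol C = 17.67 / 44.01 = 0.4015; mass C = 0.4015 × 12.01 = 4.822 g
mol H = 2 × (4.521 / 18.02) = 0.5018; mass H = 0.5018 × 1.008 = 0.5058 g
Ratios (÷ 0.4015): C 1.000, H 1.250
Scaling by 4: C 4.00, H 5.00 → C4H5

C4H5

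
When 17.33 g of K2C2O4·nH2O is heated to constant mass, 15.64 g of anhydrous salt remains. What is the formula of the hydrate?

Mass of water lost = 17.33 − 15.64 = 1.69 g → 1.69 / 18.02 = 0.09378 mol H2O
Molar mass of K2C2O4 = 166.22 g/mol → mol K2C2O4 = 15.64 / 166.22 = 0.09409
n = 0.09378 / 0.09409 = 1.00 ≈ 1 → K2C2O4·H2O

K2C2O4·H2O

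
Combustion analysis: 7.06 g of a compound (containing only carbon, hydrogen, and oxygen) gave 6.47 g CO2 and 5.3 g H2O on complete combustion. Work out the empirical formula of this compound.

mol C = 6.47 / 44.01 = 0.1470; mass C = 0.1470 × 12.01 = 1.766 g
mol H = 2 × (5.3 / 18.02) = 0.5882; mass H = 0.5882 × 1.008 = 0.5929 g
mass O = 7.06 − (2.359) = 4.701 g → mol O = 0.2938
Ratios (÷ 0.147): C 1.000, H 4.001, O 1.999
→ CH4O2

CH4O2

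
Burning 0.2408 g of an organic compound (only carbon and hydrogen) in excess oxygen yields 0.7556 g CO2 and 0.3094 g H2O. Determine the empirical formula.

CH2

mol C = 0.7556 / 44.01 = 0.01717; mass C = 0.01717 × 12.01 = 0.2062 g
mol H = 2 × (0.3094 / 18.02) = 0.03434; mass H = 0.03434 × 1.008 = 0.03461 g
Divide by the smallest (0.01717 mol C): C 1.000, H 2.000
≈ 1:2 → CH2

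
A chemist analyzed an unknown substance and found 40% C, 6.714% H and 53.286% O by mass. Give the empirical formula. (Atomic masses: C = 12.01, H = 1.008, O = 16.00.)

Assume 100 g: 40 g C, 6.714 g H, 53.286 g O.
n(C) = 40/12.01 = 3.331, n(H) = 6.714/1.008 = 6.661, n(O) = 53.286/16.00 = 3.33
Smallest is O at 3.33 mol; normalising gives C 1.000, H 2.000, O 1.000
Ratio ≈ 1:2:1, so the empirical formula is CH2O

CH2O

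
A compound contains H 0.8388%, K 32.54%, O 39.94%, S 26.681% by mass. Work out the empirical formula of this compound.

HKO3S

Assume 100 g: 0.8388 g H, 32.54 g K, 39.94 g O, 26.681 g S.
n(H) = 0.8388/1.008 = 0.8321, n(K) = 32.54/39.10 = 0.8322, n(O) = 39.94/16.00 = 2.496, n(S) = 26.681/32.07 = 0.832
Divide by the smallest (0.832 mol S): H 1.000, K 1.000, O 3.000, S 1.000
Ratio ≈ 1:1:3:1, so the empirical formula is HKO3S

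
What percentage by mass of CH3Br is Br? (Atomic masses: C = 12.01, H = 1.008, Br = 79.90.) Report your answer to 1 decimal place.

84.2%

Molar mass = 1(12.01) + 3(1.008) + 1(79.90) = 94.934 g/mol
Mass of Br per mole = 1 × 79.90 = 79.900 g
% Br = 79.900 / 94.934 × 100 = 84.2%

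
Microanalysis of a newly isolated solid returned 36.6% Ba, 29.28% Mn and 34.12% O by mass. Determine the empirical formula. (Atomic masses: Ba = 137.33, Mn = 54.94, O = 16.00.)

BaMn2O8

Assume 100 g: 36.6 g Ba, 29.28 g Mn, 34.12 g O.
n(Ba) = 36.6/137.33 = 0.2665, n(Mn) = 29.28/54.94 = 0.5329, n(O) = 34.12/16.00 = 2.132
Divide by the smallest (0.2665 mol Ba): Ba 1.000, Mn 2.000, O 8.002
≈ 1:2:8 → BaMn2O8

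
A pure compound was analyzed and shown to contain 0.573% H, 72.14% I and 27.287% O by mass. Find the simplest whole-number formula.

HIO3

Assume 100 g: 0.573 g H, 72.14 g I, 27.287 g O.
n(H) = 0.573/1.008 = 0.5685, n(I) = 72.14/126.90 = 0.5685, n(O) = 27.287/16.00 = 1.705
Divide by the smallest (0.5685 mol H): H 1.000, I 1.000, O 3.000
Ratio ≈ 1:1:3, so the empirical formula is HIO3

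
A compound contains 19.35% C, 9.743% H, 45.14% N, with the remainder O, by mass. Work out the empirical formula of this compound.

CH6N2O

Assume 100 g: 19.35 g C, 9.743 g H, 45.14 g N, 25.767 g O.
Moles — C: 19.35 / 12.01 = 1.611 mol; H: 9.743 / 1.008 = 9.666 mol; N: 45.14 / 14.01 = 3.222 mol; O: 25.767 / 16.00 = 1.61 mol
Ratios (÷ 1.61): C 1.000, H 6.002, N 2.001, O 1.000
→ CH6N2O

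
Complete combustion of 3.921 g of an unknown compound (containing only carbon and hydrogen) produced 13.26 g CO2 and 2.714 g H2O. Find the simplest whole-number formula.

CH

mol C = 13.26 / 44.01 = 0.3013; mass C = 0.3013 × 12.01 = 3.619 g
mol H = 2 × (2.714 / 18.02) = 0.3012; mass H = 0.3012 × 1.008 = 0.3036 g
Divide by the smallest (0.3012 mol H): C 1.000, H 1.000
→ CH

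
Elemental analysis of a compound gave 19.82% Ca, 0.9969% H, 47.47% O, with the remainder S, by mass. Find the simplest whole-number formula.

CaH2O6S2

Assume 100 g: 19.82 g Ca, 0.9969 g H, 47.47 g O, 31.713 g S.
Ca: 19.82 g ÷ 40.08 g/mol = 0.4945 mol
H: 0.9969 g ÷ 1.008 g/mol = 0.989 mol
O: 47.47 g ÷ 16.00 g/mol = 2.967 mol
S: 31.713 g ÷ 32.07 g/mol = 0.9889 mol
Ratios (÷ 0.4945): Ca 1.000, H 2.000, O 6.000, S 2.000
≈ 1:2:6:2 → CaH2O6S2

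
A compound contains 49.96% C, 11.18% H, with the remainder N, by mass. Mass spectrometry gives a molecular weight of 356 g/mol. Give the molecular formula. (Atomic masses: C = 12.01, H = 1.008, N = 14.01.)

C15H40N10

Assume 100 g: 49.96 g C, 11.18 g H, 38.86 g N.
C: 49.96 g ÷ 12.01 g/mol = 4.16 mol
H: 11.18 g ÷ 1.008 g/mol = 11.09 mol
N: 38.86 g ÷ 14.01 g/mol = 2.774 mol
Divide by the smallest (2.774 mol N): C 1.500, H 3.999, N 1.000
Multiply by 2: C 3.00, H 8.00, N 2.00 → C3H8N2
Empirical-formula mass = 72.11 g/mol
n = 356 / 72.11 = 4.94 ≈ 5
Molecular formula = (C3H8N2)×5 = C15H40N10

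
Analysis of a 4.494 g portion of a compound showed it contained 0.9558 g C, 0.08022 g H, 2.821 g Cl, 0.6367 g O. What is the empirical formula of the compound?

C: 0.9558 g ÷ 12.01 g/mol = 0.07958 mol
H: 0.08022 g ÷ 1.008 g/mol = 0.07958 mol
Cl: 2.821 g ÷ 35.45 g/mol = 0.07958 mol
O: 0.6367 g ÷ 16.00 g/mol = 0.03979 mol
Divide by the smallest (0.03979 mol O): C 2.000, H 2.000, Cl 2.000, O 1.000
Ratio ≈ 2:2:2:1, so the empirical formula is C2H2Cl2O

C2H2Cl2O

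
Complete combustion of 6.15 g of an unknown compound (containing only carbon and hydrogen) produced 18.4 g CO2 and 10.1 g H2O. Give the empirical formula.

mol C = 18.4 / 44.01 = 0.4181; mass C = 0.4181 × 12.01 = 5.021 g
mol H = 2 × (10.1 / 18.02) = 1.121; mass H = 1.121 × 1.008 = 1.130 g
Smallest is C at 0.4181 mol; normalising gives C 1.000, H 2.681
×3: C 3.00, H 8.04 → C3H8

C3H8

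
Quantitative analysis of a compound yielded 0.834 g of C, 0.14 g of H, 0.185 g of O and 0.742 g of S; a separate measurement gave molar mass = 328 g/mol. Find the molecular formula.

C12H24O2S4

n(C) = 0.834/12.01 = 0.06944, n(H) = 0.14/1.008 = 0.1389, n(O) = 0.185/16.00 = 0.01156, n(S) = 0.742/32.07 = 0.02314
Ratios (÷ 0.01156): C 6.006, H 12.012, O 1.000, S 2.001
→ C6H12OS2
Empirical-formula mass = 164.30 g/mol
n = 328 / 164.30 = 2.00 ≈ 2
Molecular formula = (C6H12OS2)×2 = C12H24O2S4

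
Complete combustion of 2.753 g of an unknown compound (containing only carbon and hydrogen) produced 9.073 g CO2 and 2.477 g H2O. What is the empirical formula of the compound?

C3H4

mol C = 9.073 / 44.01 = 0.2062; mass C = 0.2062 × 12.01 = 2.476 g
mol H = 2 × (2.477 / 18.02) = 0.2749; mass H = 0.2749 × 1.008 = 0.2771 g
Divide by the smallest (0.2062 mol C): C 1.000, H 1.334
Multiply by 3: C 3.00, H 4.00 → C3H4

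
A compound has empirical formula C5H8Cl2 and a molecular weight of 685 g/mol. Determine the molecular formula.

Empirical-formula mass = 139.01 g/mol
n = 685 / 139.01 = 4.93 ≈ 5
Molecular formula = (C5H8Cl2)5 = C25H40Cl10

C25H40Cl10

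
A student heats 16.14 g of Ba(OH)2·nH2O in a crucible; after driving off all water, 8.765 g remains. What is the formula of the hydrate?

Mass of water lost = 16.14 − 8.765 = 7.375 g → 7.375 / 18.02 = 0.4093 mol H2O
Molar mass of Ba(OH)2 = 171.35 g/mol → mol Ba(OH)2 = 8.765 / 171.35 = 0.05115
n = 0.4093 / 0.05115 = 8.00 ≈ 8 → Ba(OH)2·8H2O

Ba(OH)2·8H2O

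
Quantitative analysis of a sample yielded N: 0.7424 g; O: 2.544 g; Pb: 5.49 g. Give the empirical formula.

Moles — N: 0.7424 / 14.01 = 0.05299 mol; O: 2.544 / 16.00 = 0.159 mol; Pb: 5.49 / 207.2 = 0.0265 mol
Smallest is Pb at 0.0265 mol; normalising gives N 2.000, O 6.001, Pb 1.000
→ N2O6Pb

N2O6Pb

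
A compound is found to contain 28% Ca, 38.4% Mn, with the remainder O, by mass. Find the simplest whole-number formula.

Assume 100 g: 28 g Ca, 38.4 g Mn, 33.6 g O.
n(Ca) = 28/40.08 = 0.6986, n(Mn) = 38.4/54.94 = 0.6989, n(O) = 33.6/16.00 = 2.1
Divide by the smallest (0.6986 mol Ca): Ca 1.000, Mn 1.000, O 3.006
Ratio ≈ 1:1:3, so the empirical formula is CaMnO3

CaMnO3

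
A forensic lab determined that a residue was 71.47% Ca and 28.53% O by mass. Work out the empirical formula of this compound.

CaO

Assume 100 g: 71.47 g Ca, 28.53 g O.
Moles — Ca: 71.47 / 40.08 = 1.783 mol; O: 28.53 / 16.00 = 1.783 mol
Ratios (÷ 1.783): Ca 1.000, O 1.000
→ CaO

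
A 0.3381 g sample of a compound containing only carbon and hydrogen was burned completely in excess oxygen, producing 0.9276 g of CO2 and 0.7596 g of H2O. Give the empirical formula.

CH4

mol C = 0.9276 / 44.01 = 0.02108; mass C = 0.02108 × 12.01 = 0.2531 g
mol H = 2 × (0.7596 / 18.02) = 0.08431; mass H = 0.08431 × 1.008 = 0.08498 g
Smallest is C at 0.02108 mol; normalising gives C 1.000, H 4.000
≈ 1:4 → CH4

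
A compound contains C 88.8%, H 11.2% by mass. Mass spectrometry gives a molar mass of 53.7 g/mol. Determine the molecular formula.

Assume 100 g: 88.8 g C, 11.2 g H.
Moles — C: 88.8 / 12.01 = 7.394 mol; H: 11.2 / 1.008 = 11.11 mol
Ratios (÷ 7.394): C 1.000, H 1.503
×2: C 2.00, H 3.01 → C2H3
Empirical-formula mass = 27.04 g/mol
n = 53.7 / 27.04 = 1.99 ≈ 2
Molecular formula = (C2H3)×2 = C4H6

C4H6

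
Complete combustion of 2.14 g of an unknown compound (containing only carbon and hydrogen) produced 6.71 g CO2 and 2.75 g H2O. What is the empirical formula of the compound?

CH2

mol C = 6.71 / 44.01 = 0.1525; mass C = 0.1525 × 12.01 = 1.831 g
mol H = 2 × (2.75 / 18.02) = 0.3052; mass H = 0.3052 × 1.008 = 0.3077 g
Divide by the smallest (0.1525 mol C): C 1.000, H 2.002
→ CH2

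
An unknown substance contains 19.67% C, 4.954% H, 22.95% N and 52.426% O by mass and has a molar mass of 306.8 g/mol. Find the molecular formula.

Assume 100 g: 19.67 g C, 4.954 g H, 22.95 g N, 52.426 g O.
Moles — C: 19.67 / 12.01 = 1.638 mol; H: 4.954 / 1.008 = 4.915 mol; N: 22.95 / 14.01 = 1.638 mol; O: 52.426 / 16.00 = 3.277 mol
Smallest is C at 1.638 mol; normalising gives C 1.000, H 3.001, N 1.000, O 2.001
Ratio ≈ 1:3:1:2, so the empirical formula is CH3NO2
Empirical-formula mass = 61.04 g/mol
n = 306.8 / 61.04 = 5.03 ≈ 5
Molecular formula = (CH3NO2)×5 = C5H15N5O10

C5H15N5O10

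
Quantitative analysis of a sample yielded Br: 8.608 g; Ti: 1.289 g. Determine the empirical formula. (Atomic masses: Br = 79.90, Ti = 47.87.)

Br: 8.608 g ÷ 79.90 g/mol = 0.1077 mol
Ti: 1.289 g ÷ 47.87 g/mol = 0.02693 mol
Smallest is Ti at 0.02693 mol; normalising gives Br 4.001, Ti 1.000
≈ 4:1 → Br4Ti

Br4Ti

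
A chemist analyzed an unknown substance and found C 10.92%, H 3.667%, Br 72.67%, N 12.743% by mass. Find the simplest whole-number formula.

CH4BrN

Assume 100 g: 10.92 g C, 3.667 g H, 72.67 g Br, 12.743 g N.
C: 10.92 g ÷ 12.01 g/mol = 0.9092 mol
H: 3.667 g ÷ 1.008 g/mol = 3.638 mol
Br: 72.67 g ÷ 79.90 g/mol = 0.9095 mol
N: 12.743 g ÷ 14.01 g/mol = 0.9096 mol
Smallest is C at 0.9092 mol; normalising gives C 1.000, H 4.001, Br 1.000, N 1.000
≈ 1:4:1:1 → CH4BrN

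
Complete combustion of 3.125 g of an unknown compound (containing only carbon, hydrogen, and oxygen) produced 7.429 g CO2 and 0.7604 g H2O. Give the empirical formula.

mol C = 7.429 / 44.01 = 0.1688; mass C = 0.1688 × 12.01 = 2.027 g
mol H = 2 × (0.7604 / 18.02) = 0.08440; mass H = 0.08440 × 1.008 = 0.08507 g
mass O = 3.125 − (2.112) = 1.013 g → mol O = 0.06329
Smallest is O at 0.06329 mol; normalising gives C 2.667, H 1.334, O 1.000
×3: C 8.00, H 4.00, O 3.00 → C8H4O3

C8H4O3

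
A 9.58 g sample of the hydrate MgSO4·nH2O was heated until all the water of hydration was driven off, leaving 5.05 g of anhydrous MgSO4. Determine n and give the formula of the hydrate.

Mass of water lost = 9.58 − 5.05 = 4.53 g → 4.53 / 18.02 = 0.2514 mol H2O
Molar mass of MgSO4 = 120.38 g/mol → mol MgSO4 = 5.05 / 120.38 = 0.04195
n = 0.2514 / 0.04195 = 5.99 ≈ 6 → MgSO4·6H2O

MgSO4·6H2O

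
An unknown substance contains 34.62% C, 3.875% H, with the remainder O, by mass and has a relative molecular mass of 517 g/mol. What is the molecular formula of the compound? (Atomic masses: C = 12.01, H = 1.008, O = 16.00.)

Assume 100 g: 34.62 g C, 3.875 g H, 61.505 g O.
C: 34.62 g ÷ 12.01 g/mol = 2.883 mol
H: 3.875 g ÷ 1.008 g/mol = 3.844 mol
O: 61.505 g ÷ 16.00 g/mol = 3.844 mol
Smallest is C at 2.883 mol; normalising gives C 1.000, H 1.334, O 1.334
Scaling by 3: C 3.00, H 4.00, O 4.00 → C3H4O4
Empirical-formula mass = 104.06 g/mol
n = 517 / 104.06 = 4.97 ≈ 5
Molecular formula = (C3H4O4)×5 = C15H20O20

C15H20O20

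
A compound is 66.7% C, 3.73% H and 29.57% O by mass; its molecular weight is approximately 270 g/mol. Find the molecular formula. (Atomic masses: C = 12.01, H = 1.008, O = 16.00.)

C15H10O5

Assume 100 g: 66.7 g C, 3.73 g H, 29.57 g O.
Moles — C: 66.7 / 12.01 = 5.554 mol; H: 3.73 / 1.008 = 3.7 mol; O: 29.57 / 16.00 = 1.848 mol
Divide by the smallest (1.848 mol O): C 3.005, H 2.002, O 1.000
≈ 3:2:1 → C3H2O
Empirical-formula mass = 54.05 g/mol
n = 270 / 54.05 = 5.00 ≈ 5
Molecular formula = (C3H2O)×5 = C15H10O5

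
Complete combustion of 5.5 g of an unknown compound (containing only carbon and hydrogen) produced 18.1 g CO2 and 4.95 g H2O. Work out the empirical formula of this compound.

C3H4

mol C = 18.1 / 44.01 = 0.4113; mass C = 0.4113 × 12.01 = 4.939 g
mol H = 2 × (4.95 / 18.02) = 0.5494; mass H = 0.5494 × 1.008 = 0.5538 g
Divide by the smallest (0.4113 mol C): C 1.000, H 1.336
Scaling by 3: C 3.00, H 4.01 → C3H4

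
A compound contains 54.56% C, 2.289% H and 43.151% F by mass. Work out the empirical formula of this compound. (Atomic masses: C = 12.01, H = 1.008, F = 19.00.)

Assume 100 g: 54.56 g C, 2.289 g H, 43.151 g F.
Moles — C: 54.56 / 12.01 = 4.543 mol; H: 2.289 / 1.008 = 2.271 mol; F: 43.151 / 19.00 = 2.271 mol
Smallest is H at 2.271 mol; normalising gives C 2.001, H 1.000, F 1.000
→ C2HF

C2HF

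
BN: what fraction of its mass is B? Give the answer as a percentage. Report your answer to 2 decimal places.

Molar mass = 1(10.81) + 1(14.01) = 24.820 g/mol
Mass of B per mole = 1 × 10.81 = 10.810 g
% B = 10.810 / 24.820 × 100 = 43.55%

43.55%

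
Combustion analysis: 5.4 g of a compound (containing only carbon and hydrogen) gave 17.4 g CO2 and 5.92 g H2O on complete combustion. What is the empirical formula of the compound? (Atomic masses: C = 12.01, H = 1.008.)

mol C = 17.4 / 44.01 = 0.3954; mass C = 0.3954 × 12.01 = 4.748 g
mol H = 2 × (5.92 / 18.02) = 0.6570; mass H = 0.6570 × 1.008 = 0.6623 g
Smallest is C at 0.3954 mol; normalising gives C 1.000, H 1.662
Scaling by 3: C 3.00, H 4.99 → C3H5

C3H5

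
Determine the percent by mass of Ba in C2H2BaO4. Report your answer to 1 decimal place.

60.4%

Molar mass = 2(12.01) + 2(1.008) + 1(137.33) + 4(16.00) = 227.366 g/mol
Mass of Ba per mole = 1 × 137.33 = 137.330 g
% Ba = 137.330 / 227.366 × 100 = 60.4%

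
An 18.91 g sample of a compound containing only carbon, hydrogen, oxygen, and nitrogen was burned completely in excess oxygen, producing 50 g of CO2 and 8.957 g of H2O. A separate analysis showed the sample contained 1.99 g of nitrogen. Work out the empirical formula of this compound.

mol C = 50 / 44.01 = 1.136; mass C = 1.136 × 12.01 = 13.64 g
mol H = 2 × (8.957 / 18.02) = 0.9941; mass H = 0.9941 × 1.008 = 1.002 g
mol N = 1.99 / 14.01 = 0.1420
mass O = 18.91 − (16.64) = 2.273 g → mol O = 0.1421
Ratios (÷ 0.142): C 7.998, H 6.999, N 1.000, O 1.000
→ C8H7NO

C8H7NO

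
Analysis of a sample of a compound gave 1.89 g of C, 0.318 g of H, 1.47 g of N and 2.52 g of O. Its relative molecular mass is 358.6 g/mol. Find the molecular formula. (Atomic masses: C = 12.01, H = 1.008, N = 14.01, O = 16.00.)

C9H18N6O9

n(C) = 1.89/12.01 = 0.1574, n(H) = 0.318/1.008 = 0.3155, n(N) = 1.47/14.01 = 0.1049, n(O) = 2.52/16.00 = 0.1575
Smallest is N at 0.1049 mol; normalising gives C 1.500, H 3.007, N 1.000, O 1.501
Multiply by 2: C 3.00, H 6.01, N 2.00, O 3.00 → C3H6N2O3
Empirical-formula mass = 118.10 g/mol
n = 358.6 / 118.10 = 3.04 ≈ 3
Molecular formula = (C3H6N2O3)×3 = C9H18N6O9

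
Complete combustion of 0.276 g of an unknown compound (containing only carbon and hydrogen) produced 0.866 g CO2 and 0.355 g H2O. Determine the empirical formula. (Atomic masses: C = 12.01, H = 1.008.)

CH2

mol C = 0.866 / 44.01 = 0.01968; mass C = 0.01968 × 12.01 = 0.2363 g
mol H = 2 × (0.355 / 18.02) = 0.03940; mass H = 0.03940 × 1.008 = 0.03972 g
Divide by the smallest (0.01968 mol C): C 1.000, H 2.002
≈ 1:2 → CH2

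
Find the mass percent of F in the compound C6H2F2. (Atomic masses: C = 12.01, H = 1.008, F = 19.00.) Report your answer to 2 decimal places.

33.91%

Molar mass = 6(12.01) + 2(1.008) + 2(19.00) = 112.076 g/mol
Mass of F per mole = 2 × 19.00 = 38.000 g
% F = 38.000 / 112.076 × 100 = 33.91%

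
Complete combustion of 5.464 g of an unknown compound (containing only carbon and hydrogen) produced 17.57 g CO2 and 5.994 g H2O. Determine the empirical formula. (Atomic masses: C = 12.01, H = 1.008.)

C3H5

mol C = 17.57 / 44.01 = 0.3992; mass C = 0.3992 × 12.01 = 4.795 g
mol H = 2 × (5.994 / 18.02) = 0.6653; mass H = 0.6653 × 1.008 = 0.6706 g
Smallest is C at 0.3992 mol; normalising gives C 1.000, H 1.666
Scaling by 3: C 3.00, H 5.00 → C3H5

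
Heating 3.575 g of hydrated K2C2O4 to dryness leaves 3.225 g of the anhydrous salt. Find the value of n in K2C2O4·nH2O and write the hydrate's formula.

Mass of water lost = 3.575 − 3.225 = 0.35 g → 0.35 / 18.02 = 0.01942 mol H2O
Molar mass of K2C2O4 = 166.22 g/mol → mol K2C2O4 = 3.225 / 166.22 = 0.0194
n = 0.01942 / 0.0194 = 1.00 ≈ 1 → K2C2O4·H2O

K2C2O4·H2O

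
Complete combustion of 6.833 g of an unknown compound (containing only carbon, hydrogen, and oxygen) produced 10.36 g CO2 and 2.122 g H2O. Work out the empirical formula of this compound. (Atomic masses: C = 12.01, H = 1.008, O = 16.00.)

mol C = 10.36 / 44.01 = 0.2354; mass C = 0.2354 × 12.01 = 2.827 g
mol H = 2 × (2.122 / 18.02) = 0.2355; mass H = 0.2355 × 1.008 = 0.2374 g
mass O = 6.833 − (3.065) = 3.768 g → mol O = 0.2355
Ratios (÷ 0.2354): C 1.000, H 1.000, O 1.001
≈ 1:1:1 → CHO

CHO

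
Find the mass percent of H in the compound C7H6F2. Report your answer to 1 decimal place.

4.7%

Molar mass = 7(12.01) + 6(1.008) + 2(19.00) = 128.118 g/mol
Mass of H per mole = 6 × 1.008 = 6.048 g
% H = 6.048 / 128.118 × 100 = 4.7%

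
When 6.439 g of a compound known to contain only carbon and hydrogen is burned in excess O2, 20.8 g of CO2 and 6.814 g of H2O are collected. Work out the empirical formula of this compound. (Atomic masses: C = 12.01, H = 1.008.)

C5H8

mol C = 20.8 / 44.01 = 0.4726; mass C = 0.4726 × 12.01 = 5.676 g
mol H = 2 × (6.814 / 18.02) = 0.7563; mass H = 0.7563 × 1.008 = 0.7623 g
Ratios (÷ 0.4726): C 1.000, H 1.600
Scaling by 5: C 5.00, H 8.00 → C5H8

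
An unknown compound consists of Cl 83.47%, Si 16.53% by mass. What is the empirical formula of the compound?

Assume 100 g: 83.47 g Cl, 16.53 g Si.
Moles — Cl: 83.47 / 35.45 = 2.355 mol; Si: 16.53 / 28.09 = 0.5885 mol
Smallest is Si at 0.5885 mol; normalising gives Cl 4.001, Si 1.000
≈ 4:1 → Cl4Si

Cl4Si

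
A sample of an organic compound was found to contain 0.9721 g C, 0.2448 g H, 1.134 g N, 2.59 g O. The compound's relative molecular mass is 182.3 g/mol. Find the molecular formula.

C3H9N3O6

C: 0.9721 g ÷ 12.01 g/mol = 0.08094 mol
H: 0.2448 g ÷ 1.008 g/mol = 0.2429 mol
N: 1.134 g ÷ 14.01 g/mol = 0.08094 mol
O: 2.59 g ÷ 16.00 g/mol = 0.1619 mol
Smallest is C at 0.08094 mol; normalising gives C 1.000, H 3.000, N 1.000, O 2.000
Ratio ≈ 1:3:1:2, so the empirical formula is CH3NO2
Empirical-formula mass = 61.04 g/mol
n = 182.3 / 61.04 = 2.99 ≈ 3
Molecular formula = (CH3NO2)×3 = C3H9N3O6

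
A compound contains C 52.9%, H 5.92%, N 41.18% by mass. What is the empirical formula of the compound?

Assume 100 g: 52.9 g C, 5.92 g H, 41.18 g N.
n(C) = 52.9/12.01 = 4.405, n(H) = 5.92/1.008 = 5.873, n(N) = 41.18/14.01 = 2.939
Divide by the smallest (2.939 mol N): C 1.499, H 1.998, N 1.000
×2: C 3.00, H 4.00, N 2.00 → C3H4N2

C3H4N2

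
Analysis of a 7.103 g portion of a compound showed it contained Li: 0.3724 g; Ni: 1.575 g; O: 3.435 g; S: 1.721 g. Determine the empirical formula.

Moles — Li: 0.3724 / 6.94 = 0.05366 mol; Ni: 1.575 / 58.69 = 0.02684 mol; O: 3.435 / 16.00 = 0.2147 mol; S: 1.721 / 32.07 = 0.05366 mol
Divide by the smallest (0.02684 mol Ni): Li 2.000, Ni 1.000, O 8.000, S 2.000
→ Li2NiO8S2

Li2NiO8S2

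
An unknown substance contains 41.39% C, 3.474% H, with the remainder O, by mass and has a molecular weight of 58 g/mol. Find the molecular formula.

Assume 100 g: 41.39 g C, 3.474 g H, 55.136 g O.
C: 41.39 g ÷ 12.01 g/mol = 3.446 mol
H: 3.474 g ÷ 1.008 g/mol = 3.446 mol
O: 55.136 g ÷ 16.00 g/mol = 3.446 mol
Divide by the smallest (3.446 mol O): C 1.000, H 1.000, O 1.000
≈ 1:1:1 → CHO
Empirical-formula mass = 29.02 g/mol
n = 58 / 29.02 = 2.00 ≈ 2
Molecular formula = (CHO)×2 = C2H2O2

C2H2O2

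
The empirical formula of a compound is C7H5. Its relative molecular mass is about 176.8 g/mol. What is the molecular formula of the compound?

Empirical-formula mass = 89.11 g/mol
n = 176.8 / 89.11 = 1.98 ≈ 2
Molecular formula = (C7H5)2 = C14H10

C14H10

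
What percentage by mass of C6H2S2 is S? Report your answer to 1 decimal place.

Molar mass = 6(12.01) + 2(1.008) + 2(32.07) = 138.216 g/mol
Mass of S per mole = 2 × 32.07 = 64.140 g
% S = 64.140 / 138.216 × 100 = 46.4%

46.4%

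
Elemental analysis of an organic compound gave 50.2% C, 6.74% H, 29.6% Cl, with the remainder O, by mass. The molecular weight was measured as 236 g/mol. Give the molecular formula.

C10H16Cl2O2

Assume 100 g: 50.2 g C, 6.74 g H, 29.6 g Cl, 13.46 g O.
Moles — C: 50.2 / 12.01 = 4.18 mol; H: 6.74 / 1.008 = 6.687 mol; Cl: 29.6 / 35.45 = 0.835 mol; O: 13.46 / 16.00 = 0.8413 mol
Smallest is Cl at 0.835 mol; normalising gives C 5.006, H 8.008, Cl 1.000, O 1.008
→ C5H8ClO
Empirical-formula mass = 119.56 g/mol
n = 236 / 119.56 = 1.97 ≈ 2
Molecular formula = (C5H8ClO)×2 = C10H16Cl2O2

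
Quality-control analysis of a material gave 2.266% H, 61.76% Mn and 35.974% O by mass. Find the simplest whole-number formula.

Assume 100 g: 2.266 g H, 61.76 g Mn, 35.974 g O.
H: 2.266 g ÷ 1.008 g/mol = 2.248 mol
Mn: 61.76 g ÷ 54.94 g/mol = 1.124 mol
O: 35.974 g ÷ 16.00 g/mol = 2.248 mol
Smallest is Mn at 1.124 mol; normalising gives H 2.000, Mn 1.000, O 2.000
→ H2MnO2

H2MnO2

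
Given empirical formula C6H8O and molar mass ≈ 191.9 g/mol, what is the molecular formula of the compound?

C12H16O2

Empirical-formula mass = 96.12 g/mol
n = 191.9 / 96.12 = 2.00 ≈ 2
Molecular formula = (C6H8O)2 = C12H16O2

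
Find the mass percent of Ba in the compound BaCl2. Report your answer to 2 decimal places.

65.95%

Molar mass = 1(137.33) + 2(35.45) = 208.230 g/mol
Mass of Ba per mole = 1 × 137.33 = 137.330 g
% Ba = 137.330 / 208.230 × 100 = 65.95%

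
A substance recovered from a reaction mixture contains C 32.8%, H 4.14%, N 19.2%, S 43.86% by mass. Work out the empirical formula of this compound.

C2H3NS

Assume 100 g: 32.8 g C, 4.14 g H, 19.2 g N, 43.86 g S.
n(C) = 32.8/12.01 = 2.731, n(H) = 4.14/1.008 = 4.107, n(N) = 19.2/14.01 = 1.37, n(S) = 43.86/32.07 = 1.368
Smallest is S at 1.368 mol; normalising gives C 1.997, H 3.003, N 1.002, S 1.000
Ratio ≈ 2:3:1:1, so the empirical formula is C2H3NS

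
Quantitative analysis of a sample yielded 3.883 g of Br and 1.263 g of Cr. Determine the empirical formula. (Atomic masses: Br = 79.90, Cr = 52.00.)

n(Br) = 3.883/79.90 = 0.0486, n(Cr) = 1.263/52.00 = 0.02429
Ratios (÷ 0.02429): Br 2.001, Cr 1.000
Ratio ≈ 2:1, so the empirical formula is Br2Cr

Br2Cr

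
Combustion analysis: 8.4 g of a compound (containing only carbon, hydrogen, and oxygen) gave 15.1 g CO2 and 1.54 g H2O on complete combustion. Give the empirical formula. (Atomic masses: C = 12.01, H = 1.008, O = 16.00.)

mol C = 15.1 / 44.01 = 0.3431; mass C = 0.3431 × 12.01 = 4.121 g
mol H = 2 × (1.54 / 18.02) = 0.1709; mass H = 0.1709 × 1.008 = 0.1723 g
mass O = 8.4 − (4.293) = 4.107 g → mol O = 0.2567
Ratios (÷ 0.1709): C 2.007, H 1.000, O 1.502
×2: C 4.01, H 2.00, O 3.00 → C4H2O3

C4H2O3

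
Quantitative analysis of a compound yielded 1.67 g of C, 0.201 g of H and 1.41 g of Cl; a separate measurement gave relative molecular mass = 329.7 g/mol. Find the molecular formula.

C14H20Cl4

n(C) = 1.67/12.01 = 0.1391, n(H) = 0.201/1.008 = 0.1994, n(Cl) = 1.41/35.45 = 0.03977
Divide by the smallest (0.03977 mol Cl): C 3.496, H 5.013, Cl 1.000
×2: C 6.99, H 10.03, Cl 2.00 → C7H10Cl2
Empirical-formula mass = 165.05 g/mol
n = 329.7 / 165.05 = 2.00 ≈ 2
Molecular formula = (C7H10Cl2)×2 = C14H20Cl4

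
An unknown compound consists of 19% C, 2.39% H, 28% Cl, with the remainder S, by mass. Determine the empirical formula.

C2H3ClS2

Assume 100 g: 19 g C, 2.39 g H, 28 g Cl, 50.61 g S.
Moles — C: 19 / 12.01 = 1.582 mol; H: 2.39 / 1.008 = 2.371 mol; Cl: 28 / 35.45 = 0.7898 mol; S: 50.61 / 32.07 = 1.578 mol
Ratios (÷ 0.7898): C 2.003, H 3.002, Cl 1.000, S 1.998
≈ 2:3:1:2 → C2H3ClS2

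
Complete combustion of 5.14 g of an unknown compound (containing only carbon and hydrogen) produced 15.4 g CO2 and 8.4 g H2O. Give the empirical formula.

C3H8

mol C = 15.4 / 44.01 = 0.3499; mass C = 0.3499 × 12.01 = 4.203 g
mol H = 2 × (8.4 / 18.02) = 0.9323; mass H = 0.9323 × 1.008 = 0.9398 g
Smallest is C at 0.3499 mol; normalising gives C 1.000, H 2.664
×3: C 3.00, H 7.99 → C3H8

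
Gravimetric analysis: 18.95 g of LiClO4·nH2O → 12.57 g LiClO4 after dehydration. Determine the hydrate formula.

Mass of water lost = 18.95 − 12.57 = 6.38 g → 6.38 / 18.02 = 0.3541 mol H2O
Molar mass of LiClO4 = 106.39 g/mol → mol LiClO4 = 12.57 / 106.39 = 0.1182
n = 0.3541 / 0.1182 = 3.00 ≈ 3 → LiClO4·3H2O

LiClO4·3H2O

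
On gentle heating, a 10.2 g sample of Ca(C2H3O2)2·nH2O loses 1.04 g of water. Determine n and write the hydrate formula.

Mass of anhydrous Ca(C2H3O2)2 = 10.2 − 1.04 = 9.16 g
mol H2O = 1.04 / 18.02 = 0.05771
Molar mass of Ca(C2H3O2)2 = 158.17 g/mol → mol Ca(C2H3O2)2 = 9.16 / 158.17 = 0.05791
n = 0.05771 / 0.05791 = 1.00 ≈ 1 → Ca(C2H3O2)2·H2O

Ca(C2H3O2)2·H2O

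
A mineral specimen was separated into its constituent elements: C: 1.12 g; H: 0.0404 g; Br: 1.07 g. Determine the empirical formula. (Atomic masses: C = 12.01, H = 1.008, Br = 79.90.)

C7H3Br

C: 1.12 g ÷ 12.01 g/mol = 0.09326 mol
H: 0.0404 g ÷ 1.008 g/mol = 0.04008 mol
Br: 1.07 g ÷ 79.90 g/mol = 0.01339 mol
Ratios (÷ 0.01339): C 6.964, H 2.993, Br 1.000
Ratio ≈ 7:3:1, so the empirical formula is C7H3Br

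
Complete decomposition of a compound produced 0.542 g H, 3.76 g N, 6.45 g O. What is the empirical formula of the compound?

n(H) = 0.542/1.008 = 0.5377, n(N) = 3.76/14.01 = 0.2684, n(O) = 6.45/16.00 = 0.4031
Divide by the smallest (0.2684 mol N): H 2.003, N 1.000, O 1.502
×2: H 4.01, N 2.00, O 3.00 → H4N2O3

H4N2O3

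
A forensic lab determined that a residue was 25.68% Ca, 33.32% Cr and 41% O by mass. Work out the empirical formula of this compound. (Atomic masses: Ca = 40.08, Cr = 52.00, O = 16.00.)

Assume 100 g: 25.68 g Ca, 33.32 g Cr, 41 g O.
n(Ca) = 25.68/40.08 = 0.6407, n(Cr) = 33.32/52.00 = 0.6408, n(O) = 41/16.00 = 2.562
Smallest is Ca at 0.6407 mol; normalising gives Ca 1.000, Cr 1.000, O 3.999
≈ 1:1:4 → CaCrO4

CaCrO4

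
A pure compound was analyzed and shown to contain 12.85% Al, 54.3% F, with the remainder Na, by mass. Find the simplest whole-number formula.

AlF6Na3

Assume 100 g: 12.85 g Al, 54.3 g F, 32.85 g Na.
n(Al) = 12.85/26.98 = 0.4763, n(F) = 54.3/19.00 = 2.858, n(Na) = 32.85/22.99 = 1.429
Divide by the smallest (0.4763 mol Al): Al 1.000, F 6.000, Na 3.000
Ratio ≈ 1:6:3, so the empirical formula is AlF6Na3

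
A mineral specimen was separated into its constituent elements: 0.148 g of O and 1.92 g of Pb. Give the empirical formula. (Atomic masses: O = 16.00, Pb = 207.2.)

OPb

n(O) = 0.148/16.00 = 0.00925, n(Pb) = 1.92/207.2 = 0.009266
Divide by the smallest (0.00925 mol O): O 1.000, Pb 1.002
Ratio ≈ 1:1, so the empirical formula is OPb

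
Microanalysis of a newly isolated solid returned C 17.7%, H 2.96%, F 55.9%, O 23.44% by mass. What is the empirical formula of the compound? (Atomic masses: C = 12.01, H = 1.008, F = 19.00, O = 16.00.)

Assume 100 g: 17.7 g C, 2.96 g H, 55.9 g F, 23.44 g O.
n(C) = 17.7/12.01 = 1.474, n(H) = 2.96/1.008 = 2.937, n(F) = 55.9/19.00 = 2.942, n(O) = 23.44/16.00 = 1.465
Divide by the smallest (1.465 mol O): C 1.006, H 2.004, F 2.008, O 1.000
≈ 1:2:2:1 → CH2F2O

CH2F2O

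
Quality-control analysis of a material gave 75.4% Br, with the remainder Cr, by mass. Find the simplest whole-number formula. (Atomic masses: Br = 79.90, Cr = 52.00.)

Assume 100 g: 75.4 g Br, 24.6 g Cr.
Br: 75.4 g ÷ 79.90 g/mol = 0.9437 mol
Cr: 24.6 g ÷ 52.00 g/mol = 0.4731 mol
Ratios (÷ 0.4731): Br 1.995, Cr 1.000
Ratio ≈ 2:1, so the empirical formula is Br2Cr

Br2Cr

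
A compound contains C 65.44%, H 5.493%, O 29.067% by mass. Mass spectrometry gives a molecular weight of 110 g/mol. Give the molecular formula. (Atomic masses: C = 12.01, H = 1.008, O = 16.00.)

Assume 100 g: 65.44 g C, 5.493 g H, 29.067 g O.
n(C) = 65.44/12.01 = 5.449, n(H) = 5.493/1.008 = 5.449, n(O) = 29.067/16.00 = 1.817
Ratios (÷ 1.817): C 2.999, H 3.000, O 1.000
Ratio ≈ 3:3:1, so the empirical formula is C3H3O
Empirical-formula mass = 55.05 g/mol
n = 110 / 55.05 = 2.00 ≈ 2
Molecular formula = (C3H3O)×2 = C6H6O2

C6H6O2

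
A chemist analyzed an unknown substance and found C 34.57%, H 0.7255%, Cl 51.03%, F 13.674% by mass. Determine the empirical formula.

Assume 100 g: 34.57 g C, 0.7255 g H, 51.03 g Cl, 13.674 g F.
C: 34.57 g ÷ 12.01 g/mol = 2.878 mol
H: 0.7255 g ÷ 1.008 g/mol = 0.7197 mol
Cl: 51.03 g ÷ 35.45 g/mol = 1.439 mol
F: 13.674 g ÷ 19.00 g/mol = 0.7197 mol
Divide by the smallest (0.7197 mol F): C 4.000, H 1.000, Cl 2.000, F 1.000
→ C4HCl2F

C4HCl2F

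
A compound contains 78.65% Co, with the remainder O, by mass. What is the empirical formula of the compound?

CoO

Assume 100 g: 78.65 g Co, 21.35 g O.
Moles — Co: 78.65 / 58.93 = 1.335 mol; O: 21.35 / 16.00 = 1.334 mol
Divide by the smallest (1.334 mol O): Co 1.000, O 1.000
Ratio ≈ 1:1, so the empirical formula is CoO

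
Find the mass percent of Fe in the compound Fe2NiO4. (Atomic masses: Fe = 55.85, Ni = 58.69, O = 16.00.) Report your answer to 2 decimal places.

47.66%

Molar mass = 2(55.85) + 1(58.69) + 4(16.00) = 234.390 g/mol
Mass of Fe per mole = 2 × 55.85 = 111.700 g
% Fe = 111.700 / 234.390 × 100 = 47.66%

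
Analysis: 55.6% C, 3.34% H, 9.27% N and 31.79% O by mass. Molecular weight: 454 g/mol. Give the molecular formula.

C21H15N3O9

Assume 100 g: 55.6 g C, 3.34 g H, 9.27 g N, 31.79 g O.
C: 55.6 g ÷ 12.01 g/mol = 4.629 mol
H: 3.34 g ÷ 1.008 g/mol = 3.313 mol
N: 9.27 g ÷ 14.01 g/mol = 0.6617 mol
O: 31.79 g ÷ 16.00 g/mol = 1.987 mol
Ratios (÷ 0.6617): C 6.997, H 5.008, N 1.000, O 3.003
→ C7H5NO3
Empirical-formula mass = 151.12 g/mol
n = 454 / 151.12 = 3.00 ≈ 3
Molecular formula = (C7H5NO3)×3 = C21H15N3O9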